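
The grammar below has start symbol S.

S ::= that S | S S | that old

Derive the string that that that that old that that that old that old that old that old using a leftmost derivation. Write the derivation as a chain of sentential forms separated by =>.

S => that S => that S S => that S S S => that that S S S => that that that S S S => that that that that old S S => that that that that old that S S => that that that that old that S S S => that that that that old that that S S S => that that that that old that that S S S S => that that that that old that that that old S S S => that that that that old that that that old that old S S => that that that that old that that that old that old that old S => that that that that old that that that old that old that old that old

S => that S   [S ::= that S]
that S => that S S   [S ::= S S]
that S S => that S S S   [S ::= S S]
that S S S => that that S S S   [S ::= that S]
that that S S S => that that that S S S   [S ::= that S]
that that that S S S => that that that that old S S   [S ::= that old]
that that that that old S S => that that that that old that S S   [S ::= that S]
that that that that old that S S => that that that that old that S S S   [S ::= S S]
that that that that old that S S S => that that that that old that that S S S   [S ::= that S]
that that that that old that that S S S => that that that that old that that S S S S   [S ::= S S]
that that that that old that that S S S S => that that that that old that that that old S S S   [S ::= that old]
that that that that old that that that old S S S => that that that that old that that that old that old S S   [S ::= that old]
that that that that old that that that old that old S S => that that that that old that that that old that old that old S   [S ::= that old]
that that that that old that that that old that old that old S => that that that that old that that that old that old that old that old   [S ::= that old]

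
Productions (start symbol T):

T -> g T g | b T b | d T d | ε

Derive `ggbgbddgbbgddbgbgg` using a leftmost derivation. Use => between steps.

T => gTg => ggTgg => ggbTbgg => ggbgTgbgg => ggbgbTbgbgg => ggbgbdTdbgbgg => ggbgbddTddbgbgg => ggbgbddgTgddbgbgg => ggbgbddgbTbgddbgbgg => ggbgbddgbbgddbgbgg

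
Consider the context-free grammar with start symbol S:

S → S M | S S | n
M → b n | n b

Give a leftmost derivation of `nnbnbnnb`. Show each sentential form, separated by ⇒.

S ⇒ SM ⇒ SMM ⇒ SMMM ⇒ SSMMM ⇒ nSMMM ⇒ nnMMM ⇒ nnbnMM ⇒ nnbnbnM ⇒ nnbnbnnb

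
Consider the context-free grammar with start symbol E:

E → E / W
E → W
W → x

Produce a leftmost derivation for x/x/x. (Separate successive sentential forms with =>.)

E => E/W   [E → E / W]
E/W => E/W/W   [E → E / W]
E/W/W => W/W/W   [E → W]
W/W/W => x/W/W   [W → x]
x/W/W => x/x/W   [W → x]
x/x/W => x/x/x   [W → x]

E=>E/W=>E/W/W=>W/W/W=>x/W/W=>x/x/W=>x/x/x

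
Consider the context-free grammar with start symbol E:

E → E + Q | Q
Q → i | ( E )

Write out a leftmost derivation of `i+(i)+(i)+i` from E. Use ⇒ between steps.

E ⇒ E+Q   [E → E + Q]
E+Q ⇒ E+Q+Q   [E → E + Q]
E+Q+Q ⇒ E+Q+Q+Q   [E → E + Q]
E+Q+Q+Q ⇒ Q+Q+Q+Q   [E → Q]
Q+Q+Q+Q ⇒ i+Q+Q+Q   [Q → i]
i+Q+Q+Q ⇒ i+(E)+Q+Q   [Q → ( E )]
i+(E)+Q+Q ⇒ i+(Q)+Q+Q   [E → Q]
i+(Q)+Q+Q ⇒ i+(i)+Q+Q   [Q → i]
i+(i)+Q+Q ⇒ i+(i)+(E)+Q   [Q → ( E )]
i+(i)+(E)+Q ⇒ i+(i)+(Q)+Q   [E → Q]
i+(i)+(Q)+Q ⇒ i+(i)+(i)+Q   [Q → i]
i+(i)+(i)+Q ⇒ i+(i)+(i)+i   [Q → i]

E ⇒ E+Q ⇒ E+Q+Q ⇒ E+Q+Q+Q ⇒ Q+Q+Q+Q ⇒ i+Q+Q+Q ⇒ i+(E)+Q+Q ⇒ i+(Q)+Q+Q ⇒ i+(i)+Q+Q ⇒ i+(i)+(E)+Q ⇒ i+(i)+(Q)+Q ⇒ i+(i)+(i)+Q ⇒ i+(i)+(i)+i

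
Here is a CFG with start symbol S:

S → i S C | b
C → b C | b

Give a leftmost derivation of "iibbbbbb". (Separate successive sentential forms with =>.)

S => iSC => iiSCC => iibCC => iibbCC => iibbbCC => iibbbbC => iibbbbbC => iibbbbbb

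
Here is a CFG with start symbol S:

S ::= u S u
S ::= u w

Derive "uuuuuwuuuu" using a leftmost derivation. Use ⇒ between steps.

S ⇒ uSu   [S ::= u S u]
uSu ⇒ uuSuu   [S ::= u S u]
uuSuu ⇒ uuuSuuu   [S ::= u S u]
uuuSuuu ⇒ uuuuSuuuu   [S ::= u S u]
uuuuSuuuu ⇒ uuuuuwuuuu   [S ::= u w]

S ⇒ uSu ⇒ uuSuu ⇒ uuuSuuu ⇒ uuuuSuuuu ⇒ uuuuuwuuuu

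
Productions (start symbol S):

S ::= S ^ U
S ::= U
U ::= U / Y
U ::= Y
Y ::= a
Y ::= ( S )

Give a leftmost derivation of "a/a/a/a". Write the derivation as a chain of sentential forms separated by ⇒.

S ⇒ U ⇒ U/Y ⇒ U/Y/Y ⇒ U/Y/Y/Y ⇒ Y/Y/Y/Y ⇒ a/Y/Y/Y ⇒ a/a/Y/Y ⇒ a/a/a/Y ⇒ a/a/a/a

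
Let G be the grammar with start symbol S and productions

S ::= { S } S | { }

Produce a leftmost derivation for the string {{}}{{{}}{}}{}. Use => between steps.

S => {S}S   [S ::= { S } S]
{S}S => {{}}S   [S ::= { }]
{{}}S => {{}}{S}S   [S ::= { S } S]
{{}}{S}S => {{}}{{S}S}S   [S ::= { S } S]
{{}}{{S}S}S => {{}}{{{}}S}S   [S ::= { }]
{{}}{{{}}S}S => {{}}{{{}}{}}S   [S ::= { }]
{{}}{{{}}{}}S => {{}}{{{}}{}}{}   [S ::= { }]

S=>{S}S=>{{}}S=>{{}}{S}S=>{{}}{{S}S}S=>{{}}{{{}}S}S=>{{}}{{{}}{}}S=>{{}}{{{}}{}}{}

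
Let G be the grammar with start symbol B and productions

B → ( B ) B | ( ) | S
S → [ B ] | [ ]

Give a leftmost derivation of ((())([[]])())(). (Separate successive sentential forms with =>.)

B=>(B)B=>((B)B)B=>((())B)B=>((())(B)B)B=>((())(S)B)B=>((())([B])B)B=>((())([S])B)B=>((())([[]])B)B=>((())([[]])())B=>((())([[]])())()

B => (B)B   [B → ( B ) B]
(B)B => ((B)B)B   [B → ( B ) B]
((B)B)B => ((())B)B   [B → ( )]
((())B)B => ((())(B)B)B   [B → ( B ) B]
((())(B)B)B => ((())(S)B)B   [B → S]
((())(S)B)B => ((())([B])B)B   [S → [ B ]]
((())([B])B)B => ((())([S])B)B   [B → S]
((())([S])B)B => ((())([[]])B)B   [S → [ ]]
((())([[]])B)B => ((())([[]])())B   [B → ( )]
((())([[]])())B => ((())([[]])())()   [B → ( )]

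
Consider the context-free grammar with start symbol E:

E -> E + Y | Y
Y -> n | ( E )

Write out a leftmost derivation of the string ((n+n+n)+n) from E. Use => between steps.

E => Y   [E -> Y]
Y => (E)   [Y -> ( E )]
(E) => (E+Y)   [E -> E + Y]
(E+Y) => (Y+Y)   [E -> Y]
(Y+Y) => ((E)+Y)   [Y -> ( E )]
((E)+Y) => ((E+Y)+Y)   [E -> E + Y]
((E+Y)+Y) => ((E+Y+Y)+Y)   [E -> E + Y]
((E+Y+Y)+Y) => ((Y+Y+Y)+Y)   [E -> Y]
((Y+Y+Y)+Y) => ((n+Y+Y)+Y)   [Y -> n]
((n+Y+Y)+Y) => ((n+n+Y)+Y)   [Y -> n]
((n+n+Y)+Y) => ((n+n+n)+Y)   [Y -> n]
((n+n+n)+Y) => ((n+n+n)+n)   [Y -> n]

E=>Y=>(E)=>(E+Y)=>(Y+Y)=>((E)+Y)=>((E+Y)+Y)=>((E+Y+Y)+Y)=>((Y+Y+Y)+Y)=>((n+Y+Y)+Y)=>((n+n+Y)+Y)=>((n+n+n)+Y)=>((n+n+n)+n)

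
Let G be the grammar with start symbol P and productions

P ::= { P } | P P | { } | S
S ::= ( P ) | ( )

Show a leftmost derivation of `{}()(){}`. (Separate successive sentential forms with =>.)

P => PP => PPP => {}PP => {}SP => {}()P => {}()PP => {}()SP => {}()()P => {}()(){}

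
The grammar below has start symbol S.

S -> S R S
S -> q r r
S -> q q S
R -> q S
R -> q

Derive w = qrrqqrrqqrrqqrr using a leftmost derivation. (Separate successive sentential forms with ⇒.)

S ⇒ SRS   [S -> S R S]
SRS ⇒ SRSRS   [S -> S R S]
SRSRS ⇒ SRSRSRS   [S -> S R S]
SRSRSRS ⇒ qrrRSRSRS   [S -> q r r]
qrrRSRSRS ⇒ qrrqSRSRS   [R -> q]
qrrqSRSRS ⇒ qrrqqrrRSRS   [S -> q r r]
qrrqqrrRSRS ⇒ qrrqqrrqSRS   [R -> q]
qrrqqrrqSRS ⇒ qrrqqrrqqrrRS   [S -> q r r]
qrrqqrrqqrrRS ⇒ qrrqqrrqqrrqS   [R -> q]
qrrqqrrqqrrqS ⇒ qrrqqrrqqrrqqrr   [S -> q r r]

S ⇒ SRS ⇒ SRSRS ⇒ SRSRSRS ⇒ qrrRSRSRS ⇒ qrrqSRSRS ⇒ qrrqqrrRSRS ⇒ qrrqqrrqSRS ⇒ qrrqqrrqqrrRS ⇒ qrrqqrrqqrrqS ⇒ qrrqqrrqqrrqqrr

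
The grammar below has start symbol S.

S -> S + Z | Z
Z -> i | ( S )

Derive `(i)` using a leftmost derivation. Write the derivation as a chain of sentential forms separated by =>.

S=>Z=>(S)=>(Z)=>(i)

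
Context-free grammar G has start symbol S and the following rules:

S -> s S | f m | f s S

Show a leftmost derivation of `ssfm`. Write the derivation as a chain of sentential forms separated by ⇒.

S ⇒ sS   [S -> s S]
sS ⇒ ssS   [S -> s S]
ssS ⇒ ssfm   [S -> f m]

S ⇒ sS ⇒ ssS ⇒ ssfm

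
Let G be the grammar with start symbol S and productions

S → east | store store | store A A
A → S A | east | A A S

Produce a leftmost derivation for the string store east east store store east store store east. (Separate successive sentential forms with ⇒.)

S ⇒ store A A   [S → store A A]
store A A ⇒ store A A S A   [A → A A S]
store A A S A ⇒ store A A S A S A   [A → A A S]
store A A S A S A ⇒ store east A S A S A   [A → east]
store east A S A S A ⇒ store east east S A S A   [A → east]
store east east S A S A ⇒ store east east store store A S A   [S → store store]
store east east store store A S A ⇒ store east east store store east S A   [A → east]
store east east store store east S A ⇒ store east east store store east store store A   [S → store store]
store east east store store east store store A ⇒ store east east store store east store store east   [A → east]

S ⇒ store A A ⇒ store A A S A ⇒ store A A S A S A ⇒ store east A S A S A ⇒ store east east S A S A ⇒ store east east store store A S A ⇒ store east east store store east S A ⇒ store east east store store east store store A ⇒ store east east store store east store store east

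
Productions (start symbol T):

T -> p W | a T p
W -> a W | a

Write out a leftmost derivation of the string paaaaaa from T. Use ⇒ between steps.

T ⇒ pW   [T -> p W]
pW ⇒ paW   [W -> a W]
paW ⇒ paaW   [W -> a W]
paaW ⇒ paaaW   [W -> a W]
paaaW ⇒ paaaaW   [W -> a W]
paaaaW ⇒ paaaaaW   [W -> a W]
paaaaaW ⇒ paaaaaa   [W -> a]

T ⇒ pW ⇒ paW ⇒ paaW ⇒ paaaW ⇒ paaaaW ⇒ paaaaaW ⇒ paaaaaa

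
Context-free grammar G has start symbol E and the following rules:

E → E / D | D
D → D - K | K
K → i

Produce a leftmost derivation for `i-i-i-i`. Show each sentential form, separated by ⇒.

E⇒D⇒D-K⇒D-K-K⇒D-K-K-K⇒K-K-K-K⇒i-K-K-K⇒i-i-K-K⇒i-i-i-K⇒i-i-i-i

E ⇒ D   [E → D]
D ⇒ D-K   [D → D - K]
D-K ⇒ D-K-K   [D → D - K]
D-K-K ⇒ D-K-K-K   [D → D - K]
D-K-K-K ⇒ K-K-K-K   [D → K]
K-K-K-K ⇒ i-K-K-K   [K → i]
i-K-K-K ⇒ i-i-K-K   [K → i]
i-i-K-K ⇒ i-i-i-K   [K → i]
i-i-i-K ⇒ i-i-i-i   [K → i]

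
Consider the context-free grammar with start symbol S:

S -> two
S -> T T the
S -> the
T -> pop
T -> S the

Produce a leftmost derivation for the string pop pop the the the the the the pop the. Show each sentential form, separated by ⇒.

S ⇒ T T the   [S -> T T the]
T T the ⇒ S the T the   [T -> S the]
S the T the ⇒ T T the the T the   [S -> T T the]
T T the the T the ⇒ pop T the the T the   [T -> pop]
pop T the the T the ⇒ pop S the the the T the   [T -> S the]
pop S the the the T the ⇒ pop T T the the the the T the   [S -> T T the]
pop T T the the the the T the ⇒ pop pop T the the the the T the   [T -> pop]
pop pop T the the the the T the ⇒ pop pop S the the the the the T the   [T -> S the]
pop pop S the the the the the T the ⇒ pop pop the the the the the the T the   [S -> the]
pop pop the the the the the the T the ⇒ pop pop the the the the the the pop the   [T -> pop]

S ⇒ T T the ⇒ S the T the ⇒ T T the the T the ⇒ pop T the the T the ⇒ pop S the the the T the ⇒ pop T T the the the the T the ⇒ pop pop T the the the the T the ⇒ pop pop S the the the the the T the ⇒ pop pop the the the the the the T the ⇒ pop pop the the the the the the pop the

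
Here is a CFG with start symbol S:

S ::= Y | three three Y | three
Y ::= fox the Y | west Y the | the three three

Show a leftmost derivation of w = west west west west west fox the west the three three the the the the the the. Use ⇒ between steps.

S ⇒ Y   [S ::= Y]
Y ⇒ west Y the   [Y ::= west Y the]
west Y the ⇒ west west Y the the   [Y ::= west Y the]
west west Y the the ⇒ west west west Y the the the   [Y ::= west Y the]
west west west Y the the the ⇒ west west west west Y the the the the   [Y ::= west Y the]
west west west west Y the the the the ⇒ west west west west west Y the the the the the   [Y ::= west Y the]
west west west west west Y the the the the the ⇒ west west west west west fox the Y the the the the the   [Y ::= fox the Y]
west west west west west fox the Y the the the the the ⇒ west west west west west fox the west Y the the the the the the   [Y ::= west Y the]
west west west west west fox the west Y the the the the the the ⇒ west west west west west fox the west the three three the the the the the the   [Y ::= the three three]

S ⇒ Y ⇒ west Y the ⇒ west west Y the the ⇒ west west west Y the the the ⇒ west west west west Y the the the the ⇒ west west west west west Y the the the the the ⇒ west west west west west fox the Y the the the the the ⇒ west west west west west fox the west Y the the the the the the ⇒ west west west west west fox the west the three three the the the the the the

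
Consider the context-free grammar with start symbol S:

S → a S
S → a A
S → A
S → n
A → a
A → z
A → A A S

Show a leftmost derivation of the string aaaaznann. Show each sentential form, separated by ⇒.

S ⇒ aS ⇒ aaA ⇒ aaAAS ⇒ aaaAS ⇒ aaaAASS ⇒ aaaAASASS ⇒ aaaaASASS ⇒ aaaazSASS ⇒ aaaaznASS ⇒ aaaaznaSS ⇒ aaaaznanS ⇒ aaaaznann

S ⇒ aS   [S → a S]
aS ⇒ aaA   [S → a A]
aaA ⇒ aaAAS   [A → A A S]
aaAAS ⇒ aaaAS   [A → a]
aaaAS ⇒ aaaAASS   [A → A A S]
aaaAASS ⇒ aaaAASASS   [A → A A S]
aaaAASASS ⇒ aaaaASASS   [A → a]
aaaaASASS ⇒ aaaazSASS   [A → z]
aaaazSASS ⇒ aaaaznASS   [S → n]
aaaaznASS ⇒ aaaaznaSS   [A → a]
aaaaznaSS ⇒ aaaaznanS   [S → n]
aaaaznanS ⇒ aaaaznann   [S → n]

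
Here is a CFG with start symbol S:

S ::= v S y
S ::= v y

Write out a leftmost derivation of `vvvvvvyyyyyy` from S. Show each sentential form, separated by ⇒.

S ⇒ vSy   [S ::= v S y]
vSy ⇒ vvSyy   [S ::= v S y]
vvSyy ⇒ vvvSyyy   [S ::= v S y]
vvvSyyy ⇒ vvvvSyyyy   [S ::= v S y]
vvvvSyyyy ⇒ vvvvvSyyyyy   [S ::= v S y]
vvvvvSyyyyy ⇒ vvvvvvyyyyyy   [S ::= v y]

S ⇒ vSy ⇒ vvSyy ⇒ vvvSyyy ⇒ vvvvSyyyy ⇒ vvvvvSyyyyy ⇒ vvvvvvyyyyyy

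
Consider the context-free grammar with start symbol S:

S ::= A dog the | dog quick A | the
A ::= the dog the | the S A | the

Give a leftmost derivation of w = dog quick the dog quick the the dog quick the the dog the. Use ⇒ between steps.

S ⇒ dog quick A ⇒ dog quick the S A ⇒ dog quick the dog quick A A ⇒ dog quick the dog quick the A ⇒ dog quick the dog quick the the S A ⇒ dog quick the dog quick the the dog quick A A ⇒ dog quick the dog quick the the dog quick the A ⇒ dog quick the dog quick the the dog quick the the dog the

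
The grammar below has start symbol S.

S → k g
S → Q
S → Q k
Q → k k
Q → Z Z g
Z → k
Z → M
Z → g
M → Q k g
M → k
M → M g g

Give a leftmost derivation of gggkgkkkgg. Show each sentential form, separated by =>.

S => Q   [S → Q]
Q => ZZg   [Q → Z Z g]
ZZg => MZg   [Z → M]
MZg => QkgZg   [M → Q k g]
QkgZg => ZZgkgZg   [Q → Z Z g]
ZZgkgZg => gZgkgZg   [Z → g]
gZgkgZg => gggkgZg   [Z → g]
gggkgZg => gggkgMg   [Z → M]
gggkgMg => gggkgQkgg   [M → Q k g]
gggkgQkgg => gggkgkkkgg   [Q → k k]

S => Q => ZZg => MZg => QkgZg => ZZgkgZg => gZgkgZg => gggkgZg => gggkgMg => gggkgQkgg => gggkgkkkgg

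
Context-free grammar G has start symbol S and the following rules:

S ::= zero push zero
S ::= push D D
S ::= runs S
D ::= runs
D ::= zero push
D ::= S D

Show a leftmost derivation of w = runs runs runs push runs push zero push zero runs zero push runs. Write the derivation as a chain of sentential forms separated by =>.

S => runs S => runs runs S => runs runs runs S => runs runs runs push D D => runs runs runs push runs D => runs runs runs push runs S D => runs runs runs push runs push D D D => runs runs runs push runs push S D D D => runs runs runs push runs push zero push zero D D D => runs runs runs push runs push zero push zero runs D D => runs runs runs push runs push zero push zero runs zero push D => runs runs runs push runs push zero push zero runs zero push runs

S => runs S   [S ::= runs S]
runs S => runs runs S   [S ::= runs S]
runs runs S => runs runs runs S   [S ::= runs S]
runs runs runs S => runs runs runs push D D   [S ::= push D D]
runs runs runs push D D => runs runs runs push runs D   [D ::= runs]
runs runs runs push runs D => runs runs runs push runs S D   [D ::= S D]
runs runs runs push runs S D => runs runs runs push runs push D D D   [S ::= push D D]
runs runs runs push runs push D D D => runs runs runs push runs push S D D D   [D ::= S D]
runs runs runs push runs push S D D D => runs runs runs push runs push zero push zero D D D   [S ::= zero push zero]
runs runs runs push runs push zero push zero D D D => runs runs runs push runs push zero push zero runs D D   [D ::= runs]
runs runs runs push runs push zero push zero runs D D => runs runs runs push runs push zero push zero runs zero push D   [D ::= zero push]
runs runs runs push runs push zero push zero runs zero push D => runs runs runs push runs push zero push zero runs zero push runs   [D ::= runs]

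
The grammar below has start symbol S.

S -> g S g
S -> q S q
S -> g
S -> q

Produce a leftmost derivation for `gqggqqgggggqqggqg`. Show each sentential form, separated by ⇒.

S ⇒ gSg ⇒ gqSqg ⇒ gqgSgqg ⇒ gqggSggqg ⇒ gqggqSqggqg ⇒ gqggqqSqqggqg ⇒ gqggqqgSgqqggqg ⇒ gqggqqggSggqqggqg ⇒ gqggqqgggggqqggqg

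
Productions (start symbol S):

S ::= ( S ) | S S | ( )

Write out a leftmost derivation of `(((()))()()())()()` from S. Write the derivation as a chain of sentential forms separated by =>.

S => SS => SSS => (S)SS => (SS)SS => (SSS)SS => (SSSS)SS => ((S)SSS)SS => (((S))SSS)SS => (((()))SSS)SS => (((()))()SS)SS => (((()))()()S)SS => (((()))()()())SS => (((()))()()())()S => (((()))()()())()()

S => SS   [S ::= S S]
SS => SSS   [S ::= S S]
SSS => (S)SS   [S ::= ( S )]
(S)SS => (SS)SS   [S ::= S S]
(SS)SS => (SSS)SS   [S ::= S S]
(SSS)SS => (SSSS)SS   [S ::= S S]
(SSSS)SS => ((S)SSS)SS   [S ::= ( S )]
((S)SSS)SS => (((S))SSS)SS   [S ::= ( S )]
(((S))SSS)SS => (((()))SSS)SS   [S ::= ( )]
(((()))SSS)SS => (((()))()SS)SS   [S ::= ( )]
(((()))()SS)SS => (((()))()()S)SS   [S ::= ( )]
(((()))()()S)SS => (((()))()()())SS   [S ::= ( )]
(((()))()()())SS => (((()))()()())()S   [S ::= ( )]
(((()))()()())()S => (((()))()()())()()   [S ::= ( )]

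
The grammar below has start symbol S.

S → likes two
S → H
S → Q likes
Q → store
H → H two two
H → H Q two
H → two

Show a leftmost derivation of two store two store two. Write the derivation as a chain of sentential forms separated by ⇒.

S ⇒ H   [S → H]
H ⇒ H Q two   [H → H Q two]
H Q two ⇒ H Q two Q two   [H → H Q two]
H Q two Q two ⇒ two Q two Q two   [H → two]
two Q two Q two ⇒ two store two Q two   [Q → store]
two store two Q two ⇒ two store two store two   [Q → store]

S ⇒ H ⇒ H Q two ⇒ H Q two Q two ⇒ two Q two Q two ⇒ two store two Q two ⇒ two store two store two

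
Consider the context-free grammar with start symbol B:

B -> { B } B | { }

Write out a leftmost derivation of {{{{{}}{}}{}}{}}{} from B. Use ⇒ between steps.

B ⇒ {B}B ⇒ {{B}B}B ⇒ {{{B}B}B}B ⇒ {{{{B}B}B}B}B ⇒ {{{{{}}B}B}B}B ⇒ {{{{{}}{}}B}B}B ⇒ {{{{{}}{}}{}}B}B ⇒ {{{{{}}{}}{}}{}}B ⇒ {{{{{}}{}}{}}{}}{}

B ⇒ {B}B   [B -> { B } B]
{B}B ⇒ {{B}B}B   [B -> { B } B]
{{B}B}B ⇒ {{{B}B}B}B   [B -> { B } B]
{{{B}B}B}B ⇒ {{{{B}B}B}B}B   [B -> { B } B]
{{{{B}B}B}B}B ⇒ {{{{{}}B}B}B}B   [B -> { }]
{{{{{}}B}B}B}B ⇒ {{{{{}}{}}B}B}B   [B -> { }]
{{{{{}}{}}B}B}B ⇒ {{{{{}}{}}{}}B}B   [B -> { }]
{{{{{}}{}}{}}B}B ⇒ {{{{{}}{}}{}}{}}B   [B -> { }]
{{{{{}}{}}{}}{}}B ⇒ {{{{{}}{}}{}}{}}{}   [B -> { }]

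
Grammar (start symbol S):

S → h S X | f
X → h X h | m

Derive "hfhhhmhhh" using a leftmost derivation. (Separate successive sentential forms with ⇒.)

S ⇒ hSX   [S → h S X]
hSX ⇒ hfX   [S → f]
hfX ⇒ hfhXh   [X → h X h]
hfhXh ⇒ hfhhXhh   [X → h X h]
hfhhXhh ⇒ hfhhhXhhh   [X → h X h]
hfhhhXhhh ⇒ hfhhhmhhh   [X → m]

S⇒hSX⇒hfX⇒hfhXh⇒hfhhXhh⇒hfhhhXhhh⇒hfhhhmhhh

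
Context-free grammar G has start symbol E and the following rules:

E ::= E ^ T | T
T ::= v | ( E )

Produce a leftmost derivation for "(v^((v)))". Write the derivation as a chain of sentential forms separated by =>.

E => T   [E ::= T]
T => (E)   [T ::= ( E )]
(E) => (E^T)   [E ::= E ^ T]
(E^T) => (T^T)   [E ::= T]
(T^T) => (v^T)   [T ::= v]
(v^T) => (v^(E))   [T ::= ( E )]
(v^(E)) => (v^(T))   [E ::= T]
(v^(T)) => (v^((E)))   [T ::= ( E )]
(v^((E))) => (v^((T)))   [E ::= T]
(v^((T))) => (v^((v)))   [T ::= v]

E=>T=>(E)=>(E^T)=>(T^T)=>(v^T)=>(v^(E))=>(v^(T))=>(v^((E)))=>(v^((T)))=>(v^((v)))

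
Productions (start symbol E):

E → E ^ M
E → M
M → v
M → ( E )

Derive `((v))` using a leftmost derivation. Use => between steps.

E=>M=>(E)=>(M)=>((E))=>((M))=>((v))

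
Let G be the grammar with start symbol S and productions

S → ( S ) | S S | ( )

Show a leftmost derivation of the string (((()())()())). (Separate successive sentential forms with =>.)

S => (S) => ((S)) => ((SS)) => ((SSS)) => (((S)SS)) => (((SS)SS)) => (((()S)SS)) => (((()())SS)) => (((()())()S)) => (((()())()()))

S => (S)   [S → ( S )]
(S) => ((S))   [S → ( S )]
((S)) => ((SS))   [S → S S]
((SS)) => ((SSS))   [S → S S]
((SSS)) => (((S)SS))   [S → ( S )]
(((S)SS)) => (((SS)SS))   [S → S S]
(((SS)SS)) => (((()S)SS))   [S → ( )]
(((()S)SS)) => (((()())SS))   [S → ( )]
(((()())SS)) => (((()())()S))   [S → ( )]
(((()())()S)) => (((()())()()))   [S → ( )]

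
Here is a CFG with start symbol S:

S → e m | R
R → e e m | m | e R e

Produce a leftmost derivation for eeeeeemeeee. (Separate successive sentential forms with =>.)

S => R => eRe => eeRee => eeeReee => eeeeReeee => eeeeeemeeee

S => R   [S → R]
R => eRe   [R → e R e]
eRe => eeRee   [R → e R e]
eeRee => eeeReee   [R → e R e]
eeeReee => eeeeReeee   [R → e R e]
eeeeReeee => eeeeeemeeee   [R → e e m]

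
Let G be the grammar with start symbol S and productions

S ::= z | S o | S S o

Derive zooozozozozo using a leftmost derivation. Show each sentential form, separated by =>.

S => SSo   [S ::= S S o]
SSo => SSoSo   [S ::= S S o]
SSoSo => SSoSoSo   [S ::= S S o]
SSoSoSo => SSoSoSoSo   [S ::= S S o]
SSoSoSoSo => SoSoSoSoSo   [S ::= S o]
SoSoSoSoSo => SooSoSoSoSo   [S ::= S o]
SooSoSoSoSo => SoooSoSoSoSo   [S ::= S o]
SoooSoSoSoSo => zoooSoSoSoSo   [S ::= z]
zoooSoSoSoSo => zooozoSoSoSo   [S ::= z]
zooozoSoSoSo => zooozozoSoSo   [S ::= z]
zooozozoSoSo => zooozozozoSo   [S ::= z]
zooozozozoSo => zooozozozozo   [S ::= z]

S => SSo => SSoSo => SSoSoSo => SSoSoSoSo => SoSoSoSoSo => SooSoSoSoSo => SoooSoSoSoSo => zoooSoSoSoSo => zooozoSoSoSo => zooozozoSoSo => zooozozozoSo => zooozozozozo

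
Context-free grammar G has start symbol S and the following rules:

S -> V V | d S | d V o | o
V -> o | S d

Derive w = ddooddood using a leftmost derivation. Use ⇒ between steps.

S ⇒ VV   [S -> V V]
VV ⇒ SdV   [V -> S d]
SdV ⇒ dSdV   [S -> d S]
dSdV ⇒ ddVodV   [S -> d V o]
ddVodV ⇒ ddoodV   [V -> o]
ddoodV ⇒ ddoodSd   [V -> S d]
ddoodSd ⇒ ddooddSd   [S -> d S]
ddooddSd ⇒ ddooddVVd   [S -> V V]
ddooddVVd ⇒ ddooddoVd   [V -> o]
ddooddoVd ⇒ ddooddood   [V -> o]

S⇒VV⇒SdV⇒dSdV⇒ddVodV⇒ddoodV⇒ddoodSd⇒ddooddSd⇒ddooddVVd⇒ddooddoVd⇒ddooddood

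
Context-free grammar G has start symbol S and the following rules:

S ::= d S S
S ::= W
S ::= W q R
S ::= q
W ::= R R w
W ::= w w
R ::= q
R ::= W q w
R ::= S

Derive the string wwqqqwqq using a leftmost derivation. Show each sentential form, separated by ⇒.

S ⇒ WqR   [S ::= W q R]
WqR ⇒ wwqR   [W ::= w w]
wwqR ⇒ wwqS   [R ::= S]
wwqS ⇒ wwqWqR   [S ::= W q R]
wwqWqR ⇒ wwqRRwqR   [W ::= R R w]
wwqRRwqR ⇒ wwqSRwqR   [R ::= S]
wwqSRwqR ⇒ wwqqRwqR   [S ::= q]
wwqqRwqR ⇒ wwqqqwqR   [R ::= q]
wwqqqwqR ⇒ wwqqqwqq   [R ::= q]

S⇒WqR⇒wwqR⇒wwqS⇒wwqWqR⇒wwqRRwqR⇒wwqSRwqR⇒wwqqRwqR⇒wwqqqwqR⇒wwqqqwqq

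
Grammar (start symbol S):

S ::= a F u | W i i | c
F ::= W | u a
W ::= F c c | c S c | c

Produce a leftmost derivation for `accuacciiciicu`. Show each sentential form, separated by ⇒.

S ⇒ aFu   [S ::= a F u]
aFu ⇒ aWu   [F ::= W]
aWu ⇒ acScu   [W ::= c S c]
acScu ⇒ acWiicu   [S ::= W i i]
acWiicu ⇒ accSciicu   [W ::= c S c]
accSciicu ⇒ accWiiciicu   [S ::= W i i]
accWiiciicu ⇒ accFcciiciicu   [W ::= F c c]
accFcciiciicu ⇒ accuacciiciicu   [F ::= u a]

S ⇒ aFu ⇒ aWu ⇒ acScu ⇒ acWiicu ⇒ accSciicu ⇒ accWiiciicu ⇒ accFcciiciicu ⇒ accuacciiciicu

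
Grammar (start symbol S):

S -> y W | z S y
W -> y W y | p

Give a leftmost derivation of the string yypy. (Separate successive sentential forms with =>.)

S => yW   [S -> y W]
yW => yyWy   [W -> y W y]
yyWy => yypy   [W -> p]

S=>yW=>yyWy=>yypy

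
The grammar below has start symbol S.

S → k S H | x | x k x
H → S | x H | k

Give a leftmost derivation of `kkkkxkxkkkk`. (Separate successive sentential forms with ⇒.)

S ⇒ kSH   [S → k S H]
kSH ⇒ kkSHH   [S → k S H]
kkSHH ⇒ kkkSHHH   [S → k S H]
kkkSHHH ⇒ kkkkSHHHH   [S → k S H]
kkkkSHHHH ⇒ kkkkxkxHHHH   [S → x k x]
kkkkxkxHHHH ⇒ kkkkxkxkHHH   [H → k]
kkkkxkxkHHH ⇒ kkkkxkxkkHH   [H → k]
kkkkxkxkkHH ⇒ kkkkxkxkkkH   [H → k]
kkkkxkxkkkH ⇒ kkkkxkxkkkk   [H → k]

S⇒kSH⇒kkSHH⇒kkkSHHH⇒kkkkSHHHH⇒kkkkxkxHHHH⇒kkkkxkxkHHH⇒kkkkxkxkkHH⇒kkkkxkxkkkH⇒kkkkxkxkkkk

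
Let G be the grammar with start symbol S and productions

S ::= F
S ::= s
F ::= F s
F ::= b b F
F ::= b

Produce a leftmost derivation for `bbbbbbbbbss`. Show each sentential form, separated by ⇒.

S ⇒ F ⇒ bbF ⇒ bbFs ⇒ bbbbFs ⇒ bbbbbbFs ⇒ bbbbbbFss ⇒ bbbbbbbbFss ⇒ bbbbbbbbbss

S ⇒ F   [S ::= F]
F ⇒ bbF   [F ::= b b F]
bbF ⇒ bbFs   [F ::= F s]
bbFs ⇒ bbbbFs   [F ::= b b F]
bbbbFs ⇒ bbbbbbFs   [F ::= b b F]
bbbbbbFs ⇒ bbbbbbFss   [F ::= F s]
bbbbbbFss ⇒ bbbbbbbbFss   [F ::= b b F]
bbbbbbbbFss ⇒ bbbbbbbbbss   [F ::= b]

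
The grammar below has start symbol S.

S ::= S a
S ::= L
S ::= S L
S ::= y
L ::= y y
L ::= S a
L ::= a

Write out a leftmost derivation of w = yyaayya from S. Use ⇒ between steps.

S ⇒ L ⇒ Sa ⇒ SLa ⇒ SaLa ⇒ SLaLa ⇒ LLaLa ⇒ yyLaLa ⇒ yyaaLa ⇒ yyaayya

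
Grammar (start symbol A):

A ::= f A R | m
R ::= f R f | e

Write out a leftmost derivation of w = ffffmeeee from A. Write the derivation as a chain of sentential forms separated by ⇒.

A ⇒ fAR   [A ::= f A R]
fAR ⇒ ffARR   [A ::= f A R]
ffARR ⇒ fffARRR   [A ::= f A R]
fffARRR ⇒ ffffARRRR   [A ::= f A R]
ffffARRRR ⇒ ffffmRRRR   [A ::= m]
ffffmRRRR ⇒ ffffmeRRR   [R ::= e]
ffffmeRRR ⇒ ffffmeeRR   [R ::= e]
ffffmeeRR ⇒ ffffmeeeR   [R ::= e]
ffffmeeeR ⇒ ffffmeeee   [R ::= e]

A⇒fAR⇒ffARR⇒fffARRR⇒ffffARRRR⇒ffffmRRRR⇒ffffmeRRR⇒ffffmeeRR⇒ffffmeeeR⇒ffffmeeee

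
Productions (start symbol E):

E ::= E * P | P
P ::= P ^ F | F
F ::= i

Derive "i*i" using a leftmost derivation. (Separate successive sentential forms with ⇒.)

E ⇒ E*P   [E ::= E * P]
E*P ⇒ P*P   [E ::= P]
P*P ⇒ F*P   [P ::= F]
F*P ⇒ i*P   [F ::= i]
i*P ⇒ i*F   [P ::= F]
i*F ⇒ i*i   [F ::= i]

E⇒E*P⇒P*P⇒F*P⇒i*P⇒i*F⇒i*i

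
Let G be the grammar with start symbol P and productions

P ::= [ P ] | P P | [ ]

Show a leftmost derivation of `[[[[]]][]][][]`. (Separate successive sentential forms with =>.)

P => PP   [P ::= P P]
PP => PPP   [P ::= P P]
PPP => [P]PP   [P ::= [ P ]]
[P]PP => [PP]PP   [P ::= P P]
[PP]PP => [[P]P]PP   [P ::= [ P ]]
[[P]P]PP => [[[P]]P]PP   [P ::= [ P ]]
[[[P]]P]PP => [[[[]]]P]PP   [P ::= [ ]]
[[[[]]]P]PP => [[[[]]][]]PP   [P ::= [ ]]
[[[[]]][]]PP => [[[[]]][]][]P   [P ::= [ ]]
[[[[]]][]][]P => [[[[]]][]][][]   [P ::= [ ]]

P => PP => PPP => [P]PP => [PP]PP => [[P]P]PP => [[[P]]P]PP => [[[[]]]P]PP => [[[[]]][]]PP => [[[[]]][]][]P => [[[[]]][]][][]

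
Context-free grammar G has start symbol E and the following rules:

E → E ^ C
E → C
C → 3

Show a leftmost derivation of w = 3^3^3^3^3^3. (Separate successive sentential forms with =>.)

E => E^C => E^C^C => E^C^C^C => E^C^C^C^C => E^C^C^C^C^C => C^C^C^C^C^C => 3^C^C^C^C^C => 3^3^C^C^C^C => 3^3^3^C^C^C => 3^3^3^3^C^C => 3^3^3^3^3^C => 3^3^3^3^3^3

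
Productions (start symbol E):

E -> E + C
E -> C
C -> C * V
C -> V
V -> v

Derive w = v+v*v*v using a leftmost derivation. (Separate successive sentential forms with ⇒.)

E ⇒ E+C   [E -> E + C]
E+C ⇒ C+C   [E -> C]
C+C ⇒ V+C   [C -> V]
V+C ⇒ v+C   [V -> v]
v+C ⇒ v+C*V   [C -> C * V]
v+C*V ⇒ v+C*V*V   [C -> C * V]
v+C*V*V ⇒ v+V*V*V   [C -> V]
v+V*V*V ⇒ v+v*V*V   [V -> v]
v+v*V*V ⇒ v+v*v*V   [V -> v]
v+v*v*V ⇒ v+v*v*v   [V -> v]

E ⇒ E+C ⇒ C+C ⇒ V+C ⇒ v+C ⇒ v+C*V ⇒ v+C*V*V ⇒ v+V*V*V ⇒ v+v*V*V ⇒ v+v*v*V ⇒ v+v*v*v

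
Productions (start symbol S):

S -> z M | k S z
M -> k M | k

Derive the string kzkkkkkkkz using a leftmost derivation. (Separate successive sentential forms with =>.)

S=>kSz=>kzMz=>kzkMz=>kzkkMz=>kzkkkMz=>kzkkkkMz=>kzkkkkkMz=>kzkkkkkkMz=>kzkkkkkkkz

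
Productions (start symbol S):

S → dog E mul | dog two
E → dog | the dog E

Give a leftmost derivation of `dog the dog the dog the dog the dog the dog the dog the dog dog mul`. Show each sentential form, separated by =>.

S => dog E mul   [S → dog E mul]
dog E mul => dog the dog E mul   [E → the dog E]
dog the dog E mul => dog the dog the dog E mul   [E → the dog E]
dog the dog the dog E mul => dog the dog the dog the dog E mul   [E → the dog E]
dog the dog the dog the dog E mul => dog the dog the dog the dog the dog E mul   [E → the dog E]
dog the dog the dog the dog the dog E mul => dog the dog the dog the dog the dog the dog E mul   [E → the dog E]
dog the dog the dog the dog the dog the dog E mul => dog the dog the dog the dog the dog the dog the dog E mul   [E → the dog E]
dog the dog the dog the dog the dog the dog the dog E mul => dog the dog the dog the dog the dog the dog the dog the dog E mul   [E → the dog E]
dog the dog the dog the dog the dog the dog the dog the dog E mul => dog the dog the dog the dog the dog the dog the dog the dog dog mul   [E → dog]

S => dog E mul => dog the dog E mul => dog the dog the dog E mul => dog the dog the dog the dog E mul => dog the dog the dog the dog the dog E mul => dog the dog the dog the dog the dog the dog E mul => dog the dog the dog the dog the dog the dog the dog E mul => dog the dog the dog the dog the dog the dog the dog the dog E mul => dog the dog the dog the dog the dog the dog the dog the dog dog mul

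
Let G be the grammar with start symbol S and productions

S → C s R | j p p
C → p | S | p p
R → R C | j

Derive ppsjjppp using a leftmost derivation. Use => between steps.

S=>CsR=>ppsR=>ppsRC=>ppsRCC=>ppsjCC=>ppsjSC=>ppsjjppC=>ppsjjppp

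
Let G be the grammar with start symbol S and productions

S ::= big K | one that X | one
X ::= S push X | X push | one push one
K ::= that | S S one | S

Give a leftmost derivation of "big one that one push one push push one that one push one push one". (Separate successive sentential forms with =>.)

S => big K   [S ::= big K]
big K => big S S one   [K ::= S S one]
big S S one => big one that X S one   [S ::= one that X]
big one that X S one => big one that X push S one   [X ::= X push]
big one that X push S one => big one that X push push S one   [X ::= X push]
big one that X push push S one => big one that one push one push push S one   [X ::= one push one]
big one that one push one push push S one => big one that one push one push push one that X one   [S ::= one that X]
big one that one push one push push one that X one => big one that one push one push push one that X push one   [X ::= X push]
big one that one push one push push one that X push one => big one that one push one push push one that one push one push one   [X ::= one push one]

S => big K => big S S one => big one that X S one => big one that X push S one => big one that X push push S one => big one that one push one push push S one => big one that one push one push push one that X one => big one that one push one push push one that X push one => big one that one push one push push one that one push one push one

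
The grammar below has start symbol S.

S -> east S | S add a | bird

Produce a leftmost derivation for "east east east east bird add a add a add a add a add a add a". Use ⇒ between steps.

S ⇒ S add a ⇒ S add a add a ⇒ east S add a add a ⇒ east east S add a add a ⇒ east east S add a add a add a ⇒ east east east S add a add a add a ⇒ east east east east S add a add a add a ⇒ east east east east S add a add a add a add a ⇒ east east east east S add a add a add a add a add a ⇒ east east east east S add a add a add a add a add a add a ⇒ east east east east bird add a add a add a add a add a add a

S ⇒ S add a   [S -> S add a]
S add a ⇒ S add a add a   [S -> S add a]
S add a add a ⇒ east S add a add a   [S -> east S]
east S add a add a ⇒ east east S add a add a   [S -> east S]
east east S add a add a ⇒ east east S add a add a add a   [S -> S add a]
east east S add a add a add a ⇒ east east east S add a add a add a   [S -> east S]
east east east S add a add a add a ⇒ east east east east S add a add a add a   [S -> east S]
east east east east S add a add a add a ⇒ east east east east S add a add a add a add a   [S -> S add a]
east east east east S add a add a add a add a ⇒ east east east east S add a add a add a add a add a   [S -> S add a]
east east east east S add a add a add a add a add a ⇒ east east east east S add a add a add a add a add a add a   [S -> S add a]
east east east east S add a add a add a add a add a add a ⇒ east east east east bird add a add a add a add a add a add a   [S -> bird]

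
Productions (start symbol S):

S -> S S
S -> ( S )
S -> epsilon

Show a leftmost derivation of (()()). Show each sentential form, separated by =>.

S => (S)   [S -> ( S )]
(S) => (SS)   [S -> S S]
(SS) => (SSS)   [S -> S S]
(SSS) => ((S)SS)   [S -> ( S )]
((S)SS) => (()SS)   [S -> epsilon]
(()SS) => (()SSS)   [S -> S S]
(()SSS) => (()(S)SS)   [S -> ( S )]
(()(S)SS) => (()()SS)   [S -> epsilon]
(()()SS) => (()()S)   [S -> epsilon]
(()()S) => (()())   [S -> epsilon]

S => (S) => (SS) => (SSS) => ((S)SS) => (()SS) => (()SSS) => (()(S)SS) => (()()SS) => (()()S) => (()())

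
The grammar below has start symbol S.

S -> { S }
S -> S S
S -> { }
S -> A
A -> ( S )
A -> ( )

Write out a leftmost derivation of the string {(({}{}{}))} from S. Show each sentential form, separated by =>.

S => {S} => {A} => {(S)} => {(A)} => {((S))} => {((SS))} => {((SSS))} => {(({}SS))} => {(({}{}S))} => {(({}{}{}))}

S => {S}   [S -> { S }]
{S} => {A}   [S -> A]
{A} => {(S)}   [A -> ( S )]
{(S)} => {(A)}   [S -> A]
{(A)} => {((S))}   [A -> ( S )]
{((S))} => {((SS))}   [S -> S S]
{((SS))} => {((SSS))}   [S -> S S]
{((SSS))} => {(({}SS))}   [S -> { }]
{(({}SS))} => {(({}{}S))}   [S -> { }]
{(({}{}S))} => {(({}{}{}))}   [S -> { }]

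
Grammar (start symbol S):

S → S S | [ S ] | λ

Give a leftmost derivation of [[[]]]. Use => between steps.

S => [S] => [SS] => [SSS] => [SSSS] => [[S]SSS] => [[[S]]SSS] => [[[]]SSS] => [[[]]SS] => [[[]]S] => [[[]]]

S => [S]   [S → [ S ]]
[S] => [SS]   [S → S S]
[SS] => [SSS]   [S → S S]
[SSS] => [SSSS]   [S → S S]
[SSSS] => [[S]SSS]   [S → [ S ]]
[[S]SSS] => [[[S]]SSS]   [S → [ S ]]
[[[S]]SSS] => [[[]]SSS]   [S → λ]
[[[]]SSS] => [[[]]SS]   [S → λ]
[[[]]SS] => [[[]]S]   [S → λ]
[[[]]S] => [[[]]]   [S → λ]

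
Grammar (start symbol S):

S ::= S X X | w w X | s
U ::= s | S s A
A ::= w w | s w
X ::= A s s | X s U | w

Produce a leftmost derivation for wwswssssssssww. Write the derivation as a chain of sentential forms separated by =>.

S=>SXX=>wwXXX=>wwXsUXX=>wwXsUsUXX=>wwXsUsUsUXX=>wwAsssUsUsUXX=>wwswsssUsUsUXX=>wwswsssssUsUXX=>wwswsssssssUXX=>wwswssssssssXX=>wwswsssssssswX=>wwswssssssssww

S => SXX   [S ::= S X X]
SXX => wwXXX   [S ::= w w X]
wwXXX => wwXsUXX   [X ::= X s U]
wwXsUXX => wwXsUsUXX   [X ::= X s U]
wwXsUsUXX => wwXsUsUsUXX   [X ::= X s U]
wwXsUsUsUXX => wwAsssUsUsUXX   [X ::= A s s]
wwAsssUsUsUXX => wwswsssUsUsUXX   [A ::= s w]
wwswsssUsUsUXX => wwswsssssUsUXX   [U ::= s]
wwswsssssUsUXX => wwswsssssssUXX   [U ::= s]
wwswsssssssUXX => wwswssssssssXX   [U ::= s]
wwswssssssssXX => wwswsssssssswX   [X ::= w]
wwswsssssssswX => wwswssssssssww   [X ::= w]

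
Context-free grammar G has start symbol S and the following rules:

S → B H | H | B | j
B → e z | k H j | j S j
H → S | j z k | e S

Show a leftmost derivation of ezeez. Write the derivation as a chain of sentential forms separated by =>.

S => BH   [S → B H]
BH => ezH   [B → e z]
ezH => ezeS   [H → e S]
ezeS => ezeB   [S → B]
ezeB => ezeez   [B → e z]

S => BH => ezH => ezeS => ezeB => ezeez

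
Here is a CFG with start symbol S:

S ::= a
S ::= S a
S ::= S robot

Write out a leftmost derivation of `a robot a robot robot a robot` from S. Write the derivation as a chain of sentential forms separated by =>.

S => S robot => S a robot => S robot a robot => S robot robot a robot => S a robot robot a robot => S robot a robot robot a robot => a robot a robot robot a robot

S => S robot   [S ::= S robot]
S robot => S a robot   [S ::= S a]
S a robot => S robot a robot   [S ::= S robot]
S robot a robot => S robot robot a robot   [S ::= S robot]
S robot robot a robot => S a robot robot a robot   [S ::= S a]
S a robot robot a robot => S robot a robot robot a robot   [S ::= S robot]
S robot a robot robot a robot => a robot a robot robot a robot   [S ::= a]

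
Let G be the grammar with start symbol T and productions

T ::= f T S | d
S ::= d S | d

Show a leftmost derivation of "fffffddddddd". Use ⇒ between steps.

T ⇒ fTS   [T ::= f T S]
fTS ⇒ ffTSS   [T ::= f T S]
ffTSS ⇒ fffTSSS   [T ::= f T S]
fffTSSS ⇒ ffffTSSSS   [T ::= f T S]
ffffTSSSS ⇒ fffffTSSSSS   [T ::= f T S]
fffffTSSSSS ⇒ fffffdSSSSS   [T ::= d]
fffffdSSSSS ⇒ fffffddSSSSS   [S ::= d S]
fffffddSSSSS ⇒ fffffdddSSSS   [S ::= d]
fffffdddSSSS ⇒ fffffddddSSS   [S ::= d]
fffffddddSSS ⇒ fffffdddddSS   [S ::= d]
fffffdddddSS ⇒ fffffddddddS   [S ::= d]
fffffddddddS ⇒ fffffddddddd   [S ::= d]

T⇒fTS⇒ffTSS⇒fffTSSS⇒ffffTSSSS⇒fffffTSSSSS⇒fffffdSSSSS⇒fffffddSSSSS⇒fffffdddSSSS⇒fffffddddSSS⇒fffffdddddSS⇒fffffddddddS⇒fffffddddddd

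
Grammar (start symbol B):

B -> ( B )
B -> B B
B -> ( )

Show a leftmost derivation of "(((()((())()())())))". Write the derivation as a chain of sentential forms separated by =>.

B => (B) => ((B)) => (((B))) => (((BB))) => (((BBB))) => (((()BB))) => (((()(B)B))) => (((()(BB)B))) => (((()(BBB)B))) => (((()((B)BB)B))) => (((()((())BB)B))) => (((()((())()B)B))) => (((()((())()())B))) => (((()((())()())())))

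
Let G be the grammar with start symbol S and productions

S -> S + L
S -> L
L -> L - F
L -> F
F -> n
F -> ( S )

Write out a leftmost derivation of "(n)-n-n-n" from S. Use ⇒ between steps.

S ⇒ L ⇒ L-F ⇒ L-F-F ⇒ L-F-F-F ⇒ F-F-F-F ⇒ (S)-F-F-F ⇒ (L)-F-F-F ⇒ (F)-F-F-F ⇒ (n)-F-F-F ⇒ (n)-n-F-F ⇒ (n)-n-n-F ⇒ (n)-n-n-n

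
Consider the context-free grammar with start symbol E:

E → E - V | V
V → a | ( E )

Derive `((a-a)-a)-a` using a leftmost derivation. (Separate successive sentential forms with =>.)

E => E-V => V-V => (E)-V => (E-V)-V => (V-V)-V => ((E)-V)-V => ((E-V)-V)-V => ((V-V)-V)-V => ((a-V)-V)-V => ((a-a)-V)-V => ((a-a)-a)-V => ((a-a)-a)-a

E => E-V   [E → E - V]
E-V => V-V   [E → V]
V-V => (E)-V   [V → ( E )]
(E)-V => (E-V)-V   [E → E - V]
(E-V)-V => (V-V)-V   [E → V]
(V-V)-V => ((E)-V)-V   [V → ( E )]
((E)-V)-V => ((E-V)-V)-V   [E → E - V]
((E-V)-V)-V => ((V-V)-V)-V   [E → V]
((V-V)-V)-V => ((a-V)-V)-V   [V → a]
((a-V)-V)-V => ((a-a)-V)-V   [V → a]
((a-a)-V)-V => ((a-a)-a)-V   [V → a]
((a-a)-a)-V => ((a-a)-a)-a   [V → a]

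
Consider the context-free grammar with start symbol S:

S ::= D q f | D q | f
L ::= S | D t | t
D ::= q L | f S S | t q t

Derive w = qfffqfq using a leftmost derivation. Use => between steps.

S => Dq   [S ::= D q]
Dq => qLq   [D ::= q L]
qLq => qSq   [L ::= S]
qSq => qDqfq   [S ::= D q f]
qDqfq => qfSSqfq   [D ::= f S S]
qfSSqfq => qffSqfq   [S ::= f]
qffSqfq => qfffqfq   [S ::= f]

S => Dq => qLq => qSq => qDqfq => qfSSqfq => qffSqfq => qfffqfq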